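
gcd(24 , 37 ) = 1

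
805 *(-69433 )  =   - 55893565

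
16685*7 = 116795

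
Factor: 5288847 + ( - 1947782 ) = 3341065  =  5^1*7^2*13^1*1049^1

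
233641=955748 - 722107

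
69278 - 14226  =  55052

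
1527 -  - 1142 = 2669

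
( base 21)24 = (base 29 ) 1H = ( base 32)1e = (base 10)46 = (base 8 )56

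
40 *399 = 15960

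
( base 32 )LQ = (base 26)10M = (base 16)2ba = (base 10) 698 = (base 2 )1010111010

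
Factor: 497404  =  2^2*124351^1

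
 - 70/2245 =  - 14/449=- 0.03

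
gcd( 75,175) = 25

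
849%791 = 58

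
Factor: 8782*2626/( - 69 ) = - 23061532/69 = - 2^2*3^ (-1)*13^1*23^(-1 )*101^1*4391^1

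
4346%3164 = 1182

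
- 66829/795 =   -  85 + 746/795  =  -84.06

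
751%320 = 111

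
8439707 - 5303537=3136170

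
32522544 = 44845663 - 12323119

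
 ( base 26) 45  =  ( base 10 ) 109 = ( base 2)1101101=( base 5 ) 414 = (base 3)11001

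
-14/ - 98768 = 7/49384 = 0.00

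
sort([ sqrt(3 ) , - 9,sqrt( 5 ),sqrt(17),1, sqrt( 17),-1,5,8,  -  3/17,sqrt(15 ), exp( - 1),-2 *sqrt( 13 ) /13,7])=[ - 9, - 1, - 2 *sqrt (13 ) /13,-3/17 , exp(-1 ),  1,sqrt( 3),sqrt( 5 ),sqrt(15 ),sqrt(17), sqrt( 17), 5,7, 8] 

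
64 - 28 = 36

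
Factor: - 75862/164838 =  - 457/993= - 3^( - 1)*331^(-1) * 457^1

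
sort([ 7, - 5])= [ - 5, 7 ] 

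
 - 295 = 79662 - 79957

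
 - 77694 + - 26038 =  - 103732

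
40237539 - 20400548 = 19836991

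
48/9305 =48/9305  =  0.01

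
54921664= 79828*688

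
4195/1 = 4195 = 4195.00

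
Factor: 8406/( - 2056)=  - 2^(- 2)*3^2*257^( - 1 )*467^1 = - 4203/1028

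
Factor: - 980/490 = - 2^1 = - 2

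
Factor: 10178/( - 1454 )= - 7= - 7^1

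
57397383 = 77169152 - 19771769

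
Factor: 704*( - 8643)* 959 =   -  5835200448 = - 2^6*3^1 * 7^1*11^1*43^1*67^1*137^1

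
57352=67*856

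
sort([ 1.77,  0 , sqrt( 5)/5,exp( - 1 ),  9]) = [ 0, exp(-1),sqrt( 5 )/5,1.77,9 ]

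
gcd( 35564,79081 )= 1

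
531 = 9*59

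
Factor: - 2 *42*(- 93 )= 2^2*3^2 * 7^1*31^1 = 7812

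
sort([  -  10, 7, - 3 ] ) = [-10, - 3,7]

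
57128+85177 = 142305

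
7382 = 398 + 6984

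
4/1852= 1/463 = 0.00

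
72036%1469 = 55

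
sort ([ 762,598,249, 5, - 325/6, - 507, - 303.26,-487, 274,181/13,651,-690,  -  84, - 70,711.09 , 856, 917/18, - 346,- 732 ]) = [  -  732,-690, - 507, - 487,-346, - 303.26, - 84,-70,-325/6, 5,181/13,  917/18, 249,274 , 598,651,711.09, 762,856]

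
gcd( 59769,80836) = 1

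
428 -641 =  - 213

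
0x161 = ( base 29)c5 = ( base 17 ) 13d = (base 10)353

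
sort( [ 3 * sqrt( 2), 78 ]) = [3 * sqrt( 2), 78] 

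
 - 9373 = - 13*721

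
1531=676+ 855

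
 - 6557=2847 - 9404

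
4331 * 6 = 25986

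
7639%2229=952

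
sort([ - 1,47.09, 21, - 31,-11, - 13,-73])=[ - 73,-31, - 13, -11, - 1,21, 47.09] 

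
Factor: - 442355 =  -5^1*88471^1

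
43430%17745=7940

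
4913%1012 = 865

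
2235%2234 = 1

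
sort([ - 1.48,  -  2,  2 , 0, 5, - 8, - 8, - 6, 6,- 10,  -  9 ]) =[ - 10, - 9, -8,-8, - 6, - 2, -1.48, 0,2,5, 6] 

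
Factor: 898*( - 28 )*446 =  - 2^4*7^1*223^1*449^1 = - 11214224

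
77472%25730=282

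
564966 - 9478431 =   -  8913465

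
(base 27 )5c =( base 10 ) 147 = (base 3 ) 12110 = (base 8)223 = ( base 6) 403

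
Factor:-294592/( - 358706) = 2^5*43^( -2)*97^( - 1)*4603^1 = 147296/179353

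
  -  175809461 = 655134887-830944348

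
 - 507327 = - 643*789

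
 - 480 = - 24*20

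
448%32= 0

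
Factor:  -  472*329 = - 155288 = -2^3*7^1*47^1*59^1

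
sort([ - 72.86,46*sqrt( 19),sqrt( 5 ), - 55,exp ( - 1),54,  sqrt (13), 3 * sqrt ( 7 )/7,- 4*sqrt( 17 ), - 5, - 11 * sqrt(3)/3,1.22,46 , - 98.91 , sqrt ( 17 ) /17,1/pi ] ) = [ - 98.91,-72.86, - 55,-4*sqrt( 17 ) , - 11*sqrt( 3)/3, - 5, sqrt ( 17)/17, 1/pi,exp( - 1 ),3*sqrt( 7 ) /7,1.22,sqrt(5 ), sqrt(13 ),46,54,46*sqrt( 19 ) ]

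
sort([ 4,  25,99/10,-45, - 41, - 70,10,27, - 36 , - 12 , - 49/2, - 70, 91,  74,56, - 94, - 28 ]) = [ - 94,-70  ,-70, - 45, - 41, - 36, - 28, - 49/2, - 12 , 4,99/10, 10,25,27, 56,74 , 91 ] 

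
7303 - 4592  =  2711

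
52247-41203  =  11044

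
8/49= 8/49= 0.16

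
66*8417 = 555522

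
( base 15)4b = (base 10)71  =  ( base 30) 2B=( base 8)107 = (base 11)65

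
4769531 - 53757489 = -48987958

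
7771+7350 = 15121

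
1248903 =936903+312000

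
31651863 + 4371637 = 36023500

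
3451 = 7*493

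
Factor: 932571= 3^2*103619^1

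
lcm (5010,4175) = 25050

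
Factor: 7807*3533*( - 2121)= - 58501699851 = - 3^1*7^1*37^1*101^1*211^1*3533^1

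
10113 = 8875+1238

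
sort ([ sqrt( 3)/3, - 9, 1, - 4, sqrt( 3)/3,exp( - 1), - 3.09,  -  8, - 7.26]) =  [ - 9, - 8, - 7.26,- 4,  -  3.09, exp( - 1),sqrt(3) /3, sqrt (3 )/3,1]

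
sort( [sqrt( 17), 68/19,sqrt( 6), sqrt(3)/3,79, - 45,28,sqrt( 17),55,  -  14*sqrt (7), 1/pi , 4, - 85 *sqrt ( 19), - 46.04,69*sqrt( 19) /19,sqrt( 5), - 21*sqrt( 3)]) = [ - 85* sqrt( 19), - 46.04 , -45, - 14*sqrt( 7), - 21*sqrt( 3), 1/pi, sqrt( 3) /3,sqrt( 5 ), sqrt(6 ),68/19,4,sqrt( 17),sqrt( 17 ),69 * sqrt ( 19)/19, 28  ,  55,  79]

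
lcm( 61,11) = 671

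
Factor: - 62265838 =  - 2^1*5521^1*5639^1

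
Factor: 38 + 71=109 =109^1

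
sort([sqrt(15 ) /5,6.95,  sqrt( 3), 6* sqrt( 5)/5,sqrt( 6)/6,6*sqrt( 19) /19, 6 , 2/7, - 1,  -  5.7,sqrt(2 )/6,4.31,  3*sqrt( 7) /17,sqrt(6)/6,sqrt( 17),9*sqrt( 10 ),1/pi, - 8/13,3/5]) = [ - 5.7,  -  1, -8/13, sqrt( 2) /6,2/7 , 1/pi , sqrt ( 6) /6, sqrt(6 )/6,3 * sqrt(7) /17,3/5,sqrt( 15 ) /5,6* sqrt ( 19)/19 , sqrt( 3),6 * sqrt(5)/5,sqrt( 17), 4.31, 6, 6.95,9*sqrt(10) ] 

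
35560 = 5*7112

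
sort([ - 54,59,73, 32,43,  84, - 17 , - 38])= [ - 54, - 38, - 17, 32,43, 59, 73, 84 ]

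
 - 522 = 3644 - 4166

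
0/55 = 0 = 0.00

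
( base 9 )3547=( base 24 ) 4dj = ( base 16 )a4b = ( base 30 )2rp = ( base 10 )2635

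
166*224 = 37184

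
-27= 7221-7248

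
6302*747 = 4707594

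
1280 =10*128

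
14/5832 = 7/2916=0.00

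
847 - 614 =233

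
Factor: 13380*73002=2^3* 3^2* 5^1*23^3 * 223^1 = 976766760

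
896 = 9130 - 8234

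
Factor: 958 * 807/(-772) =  - 386553/386 = - 2^( - 1) * 3^1 * 193^( - 1 )*269^1*479^1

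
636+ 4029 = 4665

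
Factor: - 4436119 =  - 4436119^1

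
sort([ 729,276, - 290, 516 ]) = [-290, 276,516,729]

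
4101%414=375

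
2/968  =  1/484 = 0.00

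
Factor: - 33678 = -2^1*3^2*1871^1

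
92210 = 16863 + 75347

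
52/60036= 13/15009  =  0.00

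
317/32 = 9 + 29/32 = 9.91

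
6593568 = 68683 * 96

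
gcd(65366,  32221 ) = 7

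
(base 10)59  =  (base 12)4B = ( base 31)1S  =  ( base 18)35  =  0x3b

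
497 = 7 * 71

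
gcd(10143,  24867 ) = 9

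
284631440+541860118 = 826491558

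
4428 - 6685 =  - 2257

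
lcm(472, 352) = 20768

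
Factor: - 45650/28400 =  - 913/568 = - 2^( - 3)*11^1*71^( - 1 ) * 83^1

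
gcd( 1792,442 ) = 2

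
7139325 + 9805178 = 16944503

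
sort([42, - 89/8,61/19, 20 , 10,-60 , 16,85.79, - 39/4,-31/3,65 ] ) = [ - 60, - 89/8, - 31/3,  -  39/4,61/19,  10,  16, 20,42,65,85.79] 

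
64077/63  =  1017 + 2/21= 1017.10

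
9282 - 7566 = 1716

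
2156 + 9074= 11230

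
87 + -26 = 61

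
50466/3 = 16822 = 16822.00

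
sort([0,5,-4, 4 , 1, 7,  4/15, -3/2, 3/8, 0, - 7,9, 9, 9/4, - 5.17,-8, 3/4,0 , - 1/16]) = [-8, - 7,  -  5.17, - 4, - 3/2, - 1/16, 0 , 0  ,  0,4/15, 3/8, 3/4,1,  9/4,4,  5,7, 9, 9]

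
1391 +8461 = 9852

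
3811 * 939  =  3578529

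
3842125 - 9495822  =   - 5653697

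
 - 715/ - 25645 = 143/5129 = 0.03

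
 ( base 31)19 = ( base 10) 40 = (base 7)55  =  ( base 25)1F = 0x28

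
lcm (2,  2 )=2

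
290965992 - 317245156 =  - 26279164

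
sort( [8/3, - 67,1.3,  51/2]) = [ - 67, 1.3,  8/3,  51/2 ] 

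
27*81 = 2187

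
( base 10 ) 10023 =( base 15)2e83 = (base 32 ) 9p7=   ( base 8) 23447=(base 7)41136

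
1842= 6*307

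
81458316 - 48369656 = 33088660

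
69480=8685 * 8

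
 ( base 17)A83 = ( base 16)bd5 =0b101111010101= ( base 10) 3029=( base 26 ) 4CD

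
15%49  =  15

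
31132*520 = 16188640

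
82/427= 82/427 = 0.19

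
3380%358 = 158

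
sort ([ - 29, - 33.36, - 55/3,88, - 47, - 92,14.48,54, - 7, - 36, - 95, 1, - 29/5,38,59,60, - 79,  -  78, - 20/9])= [ - 95,-92 ,-79 , - 78, - 47, - 36, - 33.36, - 29,-55/3,- 7, - 29/5, - 20/9,1, 14.48, 38, 54, 59, 60, 88]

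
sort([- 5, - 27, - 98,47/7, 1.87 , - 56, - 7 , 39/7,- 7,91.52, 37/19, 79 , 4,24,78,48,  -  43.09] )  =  [ - 98, - 56, - 43.09, - 27 ,-7 ,- 7, - 5 , 1.87, 37/19,4, 39/7, 47/7,24, 48  ,  78, 79, 91.52]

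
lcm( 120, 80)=240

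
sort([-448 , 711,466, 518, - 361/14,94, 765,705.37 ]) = [ -448, - 361/14, 94,  466,518,  705.37,  711, 765] 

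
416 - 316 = 100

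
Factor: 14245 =5^1*7^1*11^1 * 37^1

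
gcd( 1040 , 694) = 2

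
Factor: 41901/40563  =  13967/13521 = 3^ ( - 1) * 4507^( -1)*13967^1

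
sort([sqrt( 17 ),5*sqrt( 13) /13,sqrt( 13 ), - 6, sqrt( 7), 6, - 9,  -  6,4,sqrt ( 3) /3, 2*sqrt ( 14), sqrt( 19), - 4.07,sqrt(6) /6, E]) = [ - 9, -6, - 6, - 4.07, sqrt(6)/6,sqrt ( 3)/3,5* sqrt( 13)/13,sqrt( 7) , E, sqrt(13),4, sqrt( 17),sqrt( 19),6, 2*sqrt (14 ) ] 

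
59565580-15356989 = 44208591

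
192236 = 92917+99319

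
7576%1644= 1000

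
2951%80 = 71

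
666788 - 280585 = 386203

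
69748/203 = 9964/29 = 343.59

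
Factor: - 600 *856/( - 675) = 2^6*3^ ( - 2)*107^1  =  6848/9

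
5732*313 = 1794116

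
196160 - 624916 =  - 428756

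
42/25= 42/25 = 1.68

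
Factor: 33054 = 2^1 * 3^1 * 7^1*787^1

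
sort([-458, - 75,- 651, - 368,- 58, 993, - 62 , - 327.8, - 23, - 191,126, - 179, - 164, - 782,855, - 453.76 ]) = [ - 782, - 651 , - 458, - 453.76, - 368,-327.8, - 191, - 179 , - 164 , - 75, - 62, - 58, - 23, 126,855  ,  993]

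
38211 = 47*813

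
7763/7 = 1109 = 1109.00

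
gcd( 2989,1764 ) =49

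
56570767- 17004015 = 39566752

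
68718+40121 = 108839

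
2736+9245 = 11981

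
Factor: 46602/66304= 23301/33152 = 2^( - 7 )*3^3*7^( - 1)*37^( - 1)*863^1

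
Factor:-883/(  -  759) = 3^( - 1)*11^( - 1)*23^( - 1)*883^1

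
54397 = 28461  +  25936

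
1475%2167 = 1475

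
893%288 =29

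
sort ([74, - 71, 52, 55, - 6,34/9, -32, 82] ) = [ - 71, - 32,-6,34/9, 52, 55, 74,  82] 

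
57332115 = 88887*645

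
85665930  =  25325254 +60340676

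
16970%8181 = 608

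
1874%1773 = 101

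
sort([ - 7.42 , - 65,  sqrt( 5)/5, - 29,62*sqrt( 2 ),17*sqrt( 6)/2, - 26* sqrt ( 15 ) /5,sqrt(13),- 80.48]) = [  -  80.48,-65, - 29, - 26*sqrt( 15)/5, - 7.42,sqrt(  5 ) /5, sqrt (13 ),17*sqrt(6 ) /2, 62*sqrt( 2 )] 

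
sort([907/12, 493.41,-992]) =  [ - 992, 907/12, 493.41 ]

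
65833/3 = 65833/3 = 21944.33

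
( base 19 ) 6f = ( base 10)129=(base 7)243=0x81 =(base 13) 9c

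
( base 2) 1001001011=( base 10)587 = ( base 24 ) 10b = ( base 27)LK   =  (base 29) K7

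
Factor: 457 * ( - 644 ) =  - 2^2*7^1*23^1*457^1 = - 294308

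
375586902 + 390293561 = 765880463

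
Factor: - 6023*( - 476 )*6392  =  2^5*7^1 * 17^2 * 19^1*47^1*317^1 = 18325531616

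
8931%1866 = 1467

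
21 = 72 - 51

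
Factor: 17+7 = 2^3*3^1 = 24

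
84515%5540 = 1415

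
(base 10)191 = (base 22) 8F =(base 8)277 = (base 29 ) 6H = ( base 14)d9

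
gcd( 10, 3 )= 1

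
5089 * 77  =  391853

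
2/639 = 2/639= 0.00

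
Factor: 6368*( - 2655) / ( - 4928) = 2^(-1 )*3^2 *5^1*7^( - 1 )*11^( - 1 ) * 59^1*199^1= 528345/154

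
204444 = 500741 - 296297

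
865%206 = 41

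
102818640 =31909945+70908695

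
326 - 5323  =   - 4997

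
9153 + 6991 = 16144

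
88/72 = 11/9 = 1.22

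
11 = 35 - 24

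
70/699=70/699 =0.10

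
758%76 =74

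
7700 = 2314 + 5386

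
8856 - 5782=3074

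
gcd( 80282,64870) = 2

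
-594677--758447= 163770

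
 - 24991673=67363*(-371) 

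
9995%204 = 203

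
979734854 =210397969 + 769336885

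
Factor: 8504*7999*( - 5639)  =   - 2^3*19^1* 421^1*1063^1 * 5639^1 =- 383584493944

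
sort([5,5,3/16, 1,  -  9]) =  [- 9 , 3/16,1,5 , 5]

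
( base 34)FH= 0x20F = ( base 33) FW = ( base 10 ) 527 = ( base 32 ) GF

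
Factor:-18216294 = -2^1*3^1*79^1*38431^1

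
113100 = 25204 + 87896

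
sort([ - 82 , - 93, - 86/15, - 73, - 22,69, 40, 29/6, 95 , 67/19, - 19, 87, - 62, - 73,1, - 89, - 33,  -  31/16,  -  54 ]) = [ - 93, - 89, -82, - 73, - 73,  -  62, - 54, - 33, - 22, - 19, - 86/15, - 31/16, 1, 67/19,29/6,40, 69, 87, 95]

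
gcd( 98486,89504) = 2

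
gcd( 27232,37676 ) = 4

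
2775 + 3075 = 5850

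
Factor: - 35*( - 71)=5^1*7^1*71^1= 2485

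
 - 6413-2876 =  - 9289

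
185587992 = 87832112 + 97755880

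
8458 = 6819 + 1639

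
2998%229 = 21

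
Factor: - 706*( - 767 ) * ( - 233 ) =-2^1*13^1*59^1 * 233^1 * 353^1 =- 126169966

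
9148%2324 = 2176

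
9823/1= 9823 = 9823.00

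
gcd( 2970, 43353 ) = 9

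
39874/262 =19937/131 = 152.19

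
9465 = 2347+7118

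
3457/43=80 + 17/43  =  80.40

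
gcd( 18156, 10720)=4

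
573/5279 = 573/5279=0.11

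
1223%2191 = 1223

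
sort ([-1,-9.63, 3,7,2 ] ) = [ - 9.63, - 1,2,3 , 7]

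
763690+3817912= 4581602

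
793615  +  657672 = 1451287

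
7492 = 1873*4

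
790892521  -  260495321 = 530397200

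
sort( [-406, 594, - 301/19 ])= [-406, - 301/19, 594 ]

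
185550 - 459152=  - 273602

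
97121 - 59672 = 37449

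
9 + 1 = 10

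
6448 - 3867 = 2581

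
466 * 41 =19106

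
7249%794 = 103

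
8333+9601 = 17934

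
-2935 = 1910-4845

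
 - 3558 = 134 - 3692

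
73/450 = 73/450 = 0.16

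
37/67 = 37/67 = 0.55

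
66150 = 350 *189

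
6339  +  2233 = 8572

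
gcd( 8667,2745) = 9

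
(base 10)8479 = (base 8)20437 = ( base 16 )211F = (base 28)amn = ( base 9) 12561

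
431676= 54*7994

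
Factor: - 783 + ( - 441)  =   - 2^3*3^2 * 17^1 = - 1224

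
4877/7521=4877/7521 = 0.65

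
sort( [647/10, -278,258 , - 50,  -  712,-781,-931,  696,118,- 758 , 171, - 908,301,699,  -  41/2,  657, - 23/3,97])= [ - 931, - 908, - 781, - 758, - 712,-278,-50, - 41/2, - 23/3,647/10,97,118,171,258, 301, 657,696,699]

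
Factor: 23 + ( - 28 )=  - 5=- 5^1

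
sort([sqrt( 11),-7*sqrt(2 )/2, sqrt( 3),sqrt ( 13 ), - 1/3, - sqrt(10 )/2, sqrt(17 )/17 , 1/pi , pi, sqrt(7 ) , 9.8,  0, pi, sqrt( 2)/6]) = [ - 7*sqrt(2)/2, - sqrt(10 )/2, - 1/3, 0,sqrt(2 ) /6,sqrt(17 ) /17,1/pi  ,  sqrt (3), sqrt( 7 ), pi, pi, sqrt(11), sqrt(13 ),  9.8 ] 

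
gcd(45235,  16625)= 5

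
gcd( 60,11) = 1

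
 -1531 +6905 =5374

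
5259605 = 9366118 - 4106513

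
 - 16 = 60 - 76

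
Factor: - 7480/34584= - 85/393 = - 3^( - 1)*5^1*17^1*131^ ( - 1 ) 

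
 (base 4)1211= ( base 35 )2V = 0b1100101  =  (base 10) 101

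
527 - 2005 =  - 1478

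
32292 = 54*598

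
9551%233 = 231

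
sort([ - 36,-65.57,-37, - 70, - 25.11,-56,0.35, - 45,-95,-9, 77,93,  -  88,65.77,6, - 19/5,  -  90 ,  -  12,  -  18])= [-95,-90, - 88, -70 , - 65.57, - 56, - 45  , - 37, - 36,  -  25.11, - 18, - 12 , - 9, - 19/5,0.35,6 , 65.77,77,93]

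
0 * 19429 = 0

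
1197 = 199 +998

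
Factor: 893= 19^1*47^1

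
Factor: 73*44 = 3212 = 2^2*11^1* 73^1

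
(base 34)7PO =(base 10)8966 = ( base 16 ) 2306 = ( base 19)15FH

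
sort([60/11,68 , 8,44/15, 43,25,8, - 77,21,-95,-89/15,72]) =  [-95, - 77, - 89/15,44/15,60/11,8, 8,21,  25,43,68,72 ] 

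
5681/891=6  +  335/891 = 6.38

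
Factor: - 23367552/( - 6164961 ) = 2^7*11^( - 1 )* 13^1*31^1 * 127^( - 1 ) * 151^1 * 1471^( - 1)=7789184/2054987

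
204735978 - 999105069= -794369091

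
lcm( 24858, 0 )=0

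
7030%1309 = 485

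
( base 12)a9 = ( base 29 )4D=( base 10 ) 129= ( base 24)59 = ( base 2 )10000001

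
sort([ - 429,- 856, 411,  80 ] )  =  [- 856,-429, 80, 411 ] 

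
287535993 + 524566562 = 812102555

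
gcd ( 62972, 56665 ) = 7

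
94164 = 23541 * 4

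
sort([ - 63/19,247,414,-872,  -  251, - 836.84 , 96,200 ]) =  [- 872, - 836.84, - 251 ,-63/19, 96, 200, 247, 414 ]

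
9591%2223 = 699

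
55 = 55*1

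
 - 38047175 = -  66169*575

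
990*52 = 51480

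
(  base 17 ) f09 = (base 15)1449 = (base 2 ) 1000011111000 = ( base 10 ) 4344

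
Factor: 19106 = 2^1*41^1*233^1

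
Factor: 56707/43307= 7^1*11^( -1)*31^( - 1)*127^( - 1 )*8101^1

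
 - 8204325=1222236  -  9426561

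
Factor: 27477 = 3^2 * 43^1 * 71^1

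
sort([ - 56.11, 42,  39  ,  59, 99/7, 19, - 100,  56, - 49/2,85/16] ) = [ -100, - 56.11, - 49/2,85/16,  99/7, 19,  39, 42 , 56,59 ]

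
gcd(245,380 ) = 5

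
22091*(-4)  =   - 88364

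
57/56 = 1+1/56 = 1.02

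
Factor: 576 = 2^6*3^2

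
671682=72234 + 599448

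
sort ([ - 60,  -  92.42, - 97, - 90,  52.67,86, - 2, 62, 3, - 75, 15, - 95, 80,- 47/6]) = [ - 97, - 95,  -  92.42, - 90,  -  75 , - 60, - 47/6,- 2, 3, 15, 52.67,62, 80, 86]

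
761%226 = 83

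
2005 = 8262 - 6257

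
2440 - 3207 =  - 767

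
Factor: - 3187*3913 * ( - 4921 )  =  61368467251 = 7^2 * 13^1*19^1  *37^1*43^1 * 3187^1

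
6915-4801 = 2114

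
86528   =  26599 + 59929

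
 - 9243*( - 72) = 665496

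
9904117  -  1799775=8104342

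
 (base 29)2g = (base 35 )24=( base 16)4a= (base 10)74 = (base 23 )35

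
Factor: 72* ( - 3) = -2^3*3^3 = -216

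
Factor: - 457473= - 3^1*109^1*1399^1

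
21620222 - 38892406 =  - 17272184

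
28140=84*335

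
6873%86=79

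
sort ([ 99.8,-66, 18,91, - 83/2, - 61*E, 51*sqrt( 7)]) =[ - 61 * E,-66, - 83/2,18, 91,99.8, 51*sqrt( 7)]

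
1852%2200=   1852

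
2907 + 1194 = 4101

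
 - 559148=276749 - 835897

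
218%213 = 5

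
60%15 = 0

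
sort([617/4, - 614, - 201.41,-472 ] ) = [-614, - 472,-201.41, 617/4]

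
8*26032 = 208256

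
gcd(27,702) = 27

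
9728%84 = 68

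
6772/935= 7+227/935  =  7.24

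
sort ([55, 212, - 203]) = [ - 203, 55, 212]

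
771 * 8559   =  6598989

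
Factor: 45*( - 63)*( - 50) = 2^1* 3^4*5^3*7^1 = 141750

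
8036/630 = 12 + 34/45 =12.76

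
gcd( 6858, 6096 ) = 762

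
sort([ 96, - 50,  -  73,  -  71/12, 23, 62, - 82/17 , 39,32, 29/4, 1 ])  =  [ - 73, - 50, - 71/12,-82/17, 1, 29/4, 23 , 32, 39, 62 , 96 ] 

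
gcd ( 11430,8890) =1270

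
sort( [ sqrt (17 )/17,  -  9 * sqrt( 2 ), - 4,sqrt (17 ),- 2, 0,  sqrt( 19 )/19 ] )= [ - 9*sqrt (2 ), - 4 , - 2,0,sqrt(19 ) /19,sqrt( 17)/17,sqrt( 17) ]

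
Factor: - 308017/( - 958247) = 29^( - 1 )*173^( - 1)*191^( - 1)*308017^1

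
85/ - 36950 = -17/7390 = -0.00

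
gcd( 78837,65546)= 1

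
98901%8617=4114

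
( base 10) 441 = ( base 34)CX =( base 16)1b9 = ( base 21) 100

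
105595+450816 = 556411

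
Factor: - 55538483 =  - 7^1*11^1*13^1*113^1*491^1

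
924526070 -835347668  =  89178402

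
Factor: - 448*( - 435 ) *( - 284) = -2^8*3^1 * 5^1*7^1 * 29^1 * 71^1  =  -55345920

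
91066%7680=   6586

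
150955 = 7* 21565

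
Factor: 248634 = 2^1*3^2*19^1*727^1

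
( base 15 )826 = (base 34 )1k0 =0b11100101100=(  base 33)1ML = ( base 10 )1836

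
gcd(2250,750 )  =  750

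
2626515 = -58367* ( - 45)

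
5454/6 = 909  =  909.00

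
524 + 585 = 1109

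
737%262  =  213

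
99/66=3/2 = 1.50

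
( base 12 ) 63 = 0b1001011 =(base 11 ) 69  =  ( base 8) 113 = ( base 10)75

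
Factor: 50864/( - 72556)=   - 68/97=-2^2*  17^1  *  97^ ( -1)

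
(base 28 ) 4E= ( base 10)126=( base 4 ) 1332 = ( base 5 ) 1001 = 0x7E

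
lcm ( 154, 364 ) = 4004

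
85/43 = 1 + 42/43= 1.98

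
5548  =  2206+3342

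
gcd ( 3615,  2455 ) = 5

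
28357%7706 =5239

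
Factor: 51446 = 2^1 * 29^1*887^1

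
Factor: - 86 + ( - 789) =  - 875 = -5^3* 7^1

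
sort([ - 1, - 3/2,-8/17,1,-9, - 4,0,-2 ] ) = [ - 9, - 4, - 2, - 3/2,-1, - 8/17,0,1 ] 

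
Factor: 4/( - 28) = -7^ ( - 1 ) = -  1/7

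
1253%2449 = 1253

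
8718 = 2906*3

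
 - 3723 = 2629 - 6352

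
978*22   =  21516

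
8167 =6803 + 1364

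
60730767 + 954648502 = 1015379269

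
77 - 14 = 63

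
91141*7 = 637987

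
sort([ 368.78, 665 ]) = [368.78 , 665 ] 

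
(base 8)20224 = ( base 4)2002110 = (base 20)10h0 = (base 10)8340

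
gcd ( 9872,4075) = 1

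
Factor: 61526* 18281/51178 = 562378403/25589 = 101^1*181^1 * 25589^( - 1 )*30763^1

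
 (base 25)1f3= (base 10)1003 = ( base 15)46D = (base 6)4351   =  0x3eb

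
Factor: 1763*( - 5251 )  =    -  41^1 * 43^1  *  59^1*89^1=-9257513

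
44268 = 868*51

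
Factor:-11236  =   - 2^2*53^2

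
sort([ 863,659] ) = [ 659,863 ]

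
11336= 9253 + 2083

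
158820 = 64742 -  - 94078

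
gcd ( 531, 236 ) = 59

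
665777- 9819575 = - 9153798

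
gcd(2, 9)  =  1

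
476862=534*893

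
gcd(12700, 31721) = 1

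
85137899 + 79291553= 164429452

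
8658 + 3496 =12154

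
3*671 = 2013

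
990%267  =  189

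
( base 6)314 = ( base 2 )1110110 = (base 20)5i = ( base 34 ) 3g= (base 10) 118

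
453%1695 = 453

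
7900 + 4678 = 12578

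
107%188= 107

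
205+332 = 537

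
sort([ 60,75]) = [ 60,75]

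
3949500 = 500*7899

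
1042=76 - -966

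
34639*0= 0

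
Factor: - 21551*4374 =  - 94264074 = - 2^1*3^7*23^1*937^1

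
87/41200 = 87/41200 = 0.00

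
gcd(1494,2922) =6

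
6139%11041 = 6139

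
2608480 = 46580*56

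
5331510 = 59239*90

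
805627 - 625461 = 180166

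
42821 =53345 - 10524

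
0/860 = 0 = 0.00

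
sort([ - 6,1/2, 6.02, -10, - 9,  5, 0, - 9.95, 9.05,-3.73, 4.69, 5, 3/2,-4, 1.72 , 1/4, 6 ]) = [  -  10, - 9.95, - 9,-6,  -  4 ,- 3.73 , 0,  1/4, 1/2, 3/2, 1.72,4.69,5, 5, 6,6.02,9.05]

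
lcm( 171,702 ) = 13338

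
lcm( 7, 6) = 42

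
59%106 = 59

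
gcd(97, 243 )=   1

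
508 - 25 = 483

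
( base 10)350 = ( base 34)AA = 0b101011110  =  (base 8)536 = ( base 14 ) 1b0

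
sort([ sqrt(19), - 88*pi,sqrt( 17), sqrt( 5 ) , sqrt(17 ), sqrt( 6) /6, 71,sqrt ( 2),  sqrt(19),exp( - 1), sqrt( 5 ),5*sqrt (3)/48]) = [- 88*pi,5 * sqrt( 3) /48,exp ( - 1), sqrt( 6)/6,sqrt(2),sqrt(5),sqrt( 5),sqrt ( 17),sqrt( 17),sqrt ( 19 ),sqrt (19), 71 ]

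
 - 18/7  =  - 18/7 = - 2.57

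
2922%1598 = 1324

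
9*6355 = 57195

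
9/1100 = 9/1100=0.01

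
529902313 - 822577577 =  - 292675264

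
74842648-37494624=37348024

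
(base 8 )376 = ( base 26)9K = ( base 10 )254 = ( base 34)7G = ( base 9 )312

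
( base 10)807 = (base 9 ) 1086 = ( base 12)573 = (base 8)1447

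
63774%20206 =3156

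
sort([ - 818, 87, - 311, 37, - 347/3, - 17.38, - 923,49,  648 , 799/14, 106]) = [-923, - 818,-311, - 347/3, - 17.38,37 , 49, 799/14,87, 106 , 648 ]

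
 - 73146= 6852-79998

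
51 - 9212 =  - 9161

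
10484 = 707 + 9777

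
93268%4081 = 3486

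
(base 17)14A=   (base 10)367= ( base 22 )gf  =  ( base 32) bf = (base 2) 101101111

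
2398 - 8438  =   - 6040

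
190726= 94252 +96474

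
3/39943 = 3/39943 = 0.00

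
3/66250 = 3/66250 = 0.00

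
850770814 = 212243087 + 638527727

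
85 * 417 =35445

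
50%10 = 0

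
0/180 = 0 = 0.00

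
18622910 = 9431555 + 9191355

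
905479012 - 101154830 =804324182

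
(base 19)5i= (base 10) 113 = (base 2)1110001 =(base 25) 4D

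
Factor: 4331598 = 2^1*3^1*283^1*2551^1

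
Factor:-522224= - 2^4*127^1*257^1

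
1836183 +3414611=5250794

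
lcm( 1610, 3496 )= 122360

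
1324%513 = 298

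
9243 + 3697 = 12940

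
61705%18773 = 5386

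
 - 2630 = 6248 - 8878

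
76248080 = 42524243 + 33723837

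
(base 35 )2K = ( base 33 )2o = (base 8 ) 132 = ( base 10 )90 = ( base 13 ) 6C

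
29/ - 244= -29/244  =  -0.12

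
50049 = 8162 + 41887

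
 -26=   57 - 83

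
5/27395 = 1/5479  =  0.00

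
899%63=17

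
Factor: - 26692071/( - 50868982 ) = 2^( - 1 )*3^1*7^1*1271051^1 * 25434491^( - 1) 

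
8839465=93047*95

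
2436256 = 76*32056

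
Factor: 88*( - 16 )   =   - 1408 = -2^7*  11^1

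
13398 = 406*33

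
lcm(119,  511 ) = 8687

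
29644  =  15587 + 14057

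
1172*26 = 30472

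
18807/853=18807/853 = 22.05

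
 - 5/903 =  - 1+898/903 = -0.01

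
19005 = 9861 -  - 9144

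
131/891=131/891 = 0.15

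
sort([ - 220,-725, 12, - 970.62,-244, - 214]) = [ - 970.62,  -  725 , - 244,-220,-214,  12]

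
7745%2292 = 869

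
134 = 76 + 58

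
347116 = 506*686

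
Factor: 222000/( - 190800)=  - 185/159 = - 3^(  -  1 )* 5^1 * 37^1 * 53^( - 1) 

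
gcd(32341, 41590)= 1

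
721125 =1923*375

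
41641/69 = 603  +  34/69 = 603.49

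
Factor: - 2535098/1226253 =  - 2^1*3^( - 1 )*7^( - 1 ) * 58393^( - 1)*1267549^1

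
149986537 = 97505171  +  52481366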